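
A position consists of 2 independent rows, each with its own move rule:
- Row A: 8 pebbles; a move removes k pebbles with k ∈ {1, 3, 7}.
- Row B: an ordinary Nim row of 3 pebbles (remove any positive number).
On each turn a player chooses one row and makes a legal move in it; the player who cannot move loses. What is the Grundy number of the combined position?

Build the Grundy sequence for row A with g(k) = mex{g(k−s) : s ∈ {1, 3, 7}, s ≤ k}:
g(0) = mex{} = 0
g(1) = mex{0} = 1
g(2) = mex{1} = 0
g(3) = mex{0} = 1
g(4) = mex{1} = 0
g(5) = mex{0} = 1
g(6) = mex{1} = 0
g(7) = mex{0} = 1
g(8) = mex{1} = 0
So g(8) = 0.
Row B is a plain Nim row of size 3, so its Grundy value is 3.
The value of a disjunctive sum is the nim-sum of the parts.
Combined value = 0 XOR 3 = 3.

3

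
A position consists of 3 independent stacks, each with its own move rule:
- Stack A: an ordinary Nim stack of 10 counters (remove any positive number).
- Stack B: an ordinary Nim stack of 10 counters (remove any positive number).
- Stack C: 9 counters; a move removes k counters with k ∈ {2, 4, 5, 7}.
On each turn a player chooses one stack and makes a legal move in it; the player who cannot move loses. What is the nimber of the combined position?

0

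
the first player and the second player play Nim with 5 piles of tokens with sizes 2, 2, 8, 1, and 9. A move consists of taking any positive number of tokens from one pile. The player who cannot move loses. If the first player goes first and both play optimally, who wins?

Compute the nim-sum pairwise:
2 ^ 2 = 0
0 ^ 8 = 8
8 ^ 1 = 9
9 ^ 9 = 0
The nim-sum is 0, so this is a P-position: the player to move is in a losing position under optimal play; the first player is about to move from it and so loses — the second player wins.

the second player wins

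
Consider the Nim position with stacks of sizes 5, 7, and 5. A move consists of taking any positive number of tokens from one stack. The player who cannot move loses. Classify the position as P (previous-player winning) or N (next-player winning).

N-position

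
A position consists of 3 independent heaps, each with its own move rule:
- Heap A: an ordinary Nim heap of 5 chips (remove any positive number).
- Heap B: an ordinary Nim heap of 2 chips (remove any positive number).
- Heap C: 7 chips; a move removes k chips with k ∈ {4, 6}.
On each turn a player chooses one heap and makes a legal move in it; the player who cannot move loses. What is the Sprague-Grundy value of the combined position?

Heap A is a plain Nim heap of size 5, so its Grundy value is 5.
Heap B is a plain Nim heap of size 2, so its Grundy value is 2.
For heap C, compute g(0), g(1), … with moves {4, 6}:
g(0) = mex{} = 0
g(1) = mex{} = 0
g(2) = mex{} = 0
g(3) = mex{} = 0
g(4) = mex{0} = 1
g(5) = mex{0} = 1
g(6) = mex{0} = 1
g(7) = mex{0} = 1
So g(7) = 1.
By the Sprague-Grundy theorem, the Grundy value of a sum of independent games is the XOR of the component values.
Combined value = 5 XOR 2 XOR 1 = 6.

6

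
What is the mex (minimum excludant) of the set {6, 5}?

0 is not in the set, so the mex is 0.

0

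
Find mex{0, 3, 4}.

0 is in the set but 1 is not, so the mex is 1.

1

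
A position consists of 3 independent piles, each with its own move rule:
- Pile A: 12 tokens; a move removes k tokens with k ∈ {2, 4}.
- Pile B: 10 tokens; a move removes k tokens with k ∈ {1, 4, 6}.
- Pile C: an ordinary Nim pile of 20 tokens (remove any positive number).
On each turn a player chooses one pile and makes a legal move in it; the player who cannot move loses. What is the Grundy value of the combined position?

Grundy values for pile A (subtraction set {2, 4}):
k:     0  1  2  3  4  5  6  7  8  9 10 11 12
g(k):  0  0  1  1  2  2  0  0  1  1  2  2  0
So g(12) = 0.
Build the Grundy sequence for pile B with g(k) = mex{g(k−s) : s ∈ {1, 4, 6}, s ≤ k}:
k:     0  1  2  3  4  5  6  7  8  9 10
g(k):  0  1  0  1  2  0  1  0  1  2  0
So g(10) = 0.
Pile C is a plain Nim pile of size 20, so its Grundy value is 20.
By the Sprague-Grundy theorem, the Grundy value of a sum of independent games is the XOR of the component values.
Combined value = 0 ⊕ 0 ⊕ 20 = 20.

20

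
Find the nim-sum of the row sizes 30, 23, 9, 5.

5

Compute the nim-sum pairwise:
30 ⊕ 23 = 9
9 ⊕ 9 = 0
0 ⊕ 5 = 5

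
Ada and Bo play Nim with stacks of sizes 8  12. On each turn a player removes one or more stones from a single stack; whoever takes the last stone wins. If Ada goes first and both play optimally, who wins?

Ada wins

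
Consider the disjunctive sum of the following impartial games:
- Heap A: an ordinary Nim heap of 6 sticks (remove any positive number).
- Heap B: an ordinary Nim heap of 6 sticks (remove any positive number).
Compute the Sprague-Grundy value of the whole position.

Heap A is a plain Nim heap of size 6, so its Grundy value is 6.
Heap B is a plain Nim heap of size 6, so its Grundy value is 6.
By the Sprague-Grundy theorem, the Grundy value of a sum of independent games is the XOR of the component values.
Combined value = 6 XOR 6 = 0.

0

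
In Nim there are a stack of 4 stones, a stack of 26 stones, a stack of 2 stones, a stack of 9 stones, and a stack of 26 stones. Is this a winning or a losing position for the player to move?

Compute the nim-sum pairwise:
4 ^ 26 = 30
30 ^ 2 = 28
28 ^ 9 = 21
21 ^ 26 = 15
The nim-sum is 15 ≠ 0, so this is an N-position: the player to move can win.

Winning position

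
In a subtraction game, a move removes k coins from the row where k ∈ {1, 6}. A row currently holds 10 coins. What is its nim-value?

1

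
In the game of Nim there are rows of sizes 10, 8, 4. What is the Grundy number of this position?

6

In binary:
  1010  (10)
  1000  (8)
  0100  (4)
  ----
  0110  (6)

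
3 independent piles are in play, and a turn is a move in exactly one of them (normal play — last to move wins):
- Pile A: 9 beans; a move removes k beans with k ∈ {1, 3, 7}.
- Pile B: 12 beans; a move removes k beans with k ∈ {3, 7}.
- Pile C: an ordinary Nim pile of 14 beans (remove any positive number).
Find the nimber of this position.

Build the Grundy sequence for pile A with g(k) = mex{g(k−s) : s ∈ {1, 3, 7}, s ≤ k}:
g(0) = mex{} = 0
g(1) = mex{0} = 1
g(2) = mex{1} = 0
g(3) = mex{0} = 1
g(4) = mex{1} = 0
g(5) = mex{0} = 1
g(6) = mex{1} = 0
g(7) = mex{0} = 1
g(8) = mex{1} = 0
g(9) = mex{0} = 1
So g(9) = 1.
Grundy values for pile B (subtraction set {3, 7}):
g(0) = mex{} = 0
g(1) = mex{} = 0
g(2) = mex{} = 0
g(3) = mex{0} = 1
g(4) = mex{0} = 1
g(5) = mex{0} = 1
g(6) = mex{1} = 0
g(7) = mex{0,1} = 2
g(8) = mex{0,1} = 2
g(9) = mex{0} = 1
g(10) = mex{1,2} = 0
g(11) = mex{1,2} = 0
g(12) = mex{1} = 0
So g(12) = 0.
Pile C is a plain Nim pile of size 14, so its Grundy value is 14.
The value of a disjunctive sum is the nim-sum of the parts.
Combined value = 1 XOR 0 XOR 14 = 15.

15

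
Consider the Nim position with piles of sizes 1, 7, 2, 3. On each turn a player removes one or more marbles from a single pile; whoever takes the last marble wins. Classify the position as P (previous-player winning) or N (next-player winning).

N-position

Bitwise XOR of the heap sizes:
  001  (1)
  111  (7)
  010  (2)
  011  (3)
  ---
  111  (7)
The nim-sum is 7 ≠ 0, so this is an N-position: the player to move can win.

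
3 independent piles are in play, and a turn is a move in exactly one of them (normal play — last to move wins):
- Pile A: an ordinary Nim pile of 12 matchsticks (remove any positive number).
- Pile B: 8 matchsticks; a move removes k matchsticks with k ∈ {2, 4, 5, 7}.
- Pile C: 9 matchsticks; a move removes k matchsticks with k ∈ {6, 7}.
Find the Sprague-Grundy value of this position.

9

Pile A is a plain Nim pile of size 12, so its Grundy value is 12.
Grundy values for pile B (subtraction set {2, 4, 5, 7}):
k:     0  1  2  3  4  5  6  7  8
g(k):  0  0  1  1  2  2  3  3  4
So g(8) = 4.
Grundy values for pile C (subtraction set {6, 7}):
k:     0  1  2  3  4  5  6  7  8  9
g(k):  0  0  0  0  0  0  1  1  1  1
So g(9) = 1.
By the Sprague-Grundy theorem, the Grundy value of a sum of independent games is the XOR of the component values.
Combined value = 12 ⊕ 4 ⊕ 1 = 9.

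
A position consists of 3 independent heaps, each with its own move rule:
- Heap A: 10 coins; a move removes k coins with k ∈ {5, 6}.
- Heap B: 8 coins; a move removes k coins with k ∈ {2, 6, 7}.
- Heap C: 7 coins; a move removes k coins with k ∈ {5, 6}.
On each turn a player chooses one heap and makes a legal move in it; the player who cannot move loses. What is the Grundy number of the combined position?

Build the Grundy sequence for heap A with g(k) = mex{g(k−s) : s ∈ {5, 6}, s ≤ k}:
k:     0  1  2  3  4  5  6  7  8  9 10
g(k):  0  0  0  0  0  1  1  1  1  1  2
So g(10) = 2.
Grundy values for heap B (subtraction set {2, 6, 7}):
g(0) = mex{} = 0
g(1) = mex{} = 0
g(2) = mex{0} = 1
g(3) = mex{0} = 1
g(4) = mex{1} = 0
g(5) = mex{1} = 0
g(6) = mex{0} = 1
g(7) = mex{0} = 1
g(8) = mex{0,1} = 2
So g(8) = 2.
For heap C, compute g(0), g(1), … with moves {5, 6}:
g(0) = mex{} = 0
g(1) = mex{} = 0
g(2) = mex{} = 0
g(3) = mex{} = 0
g(4) = mex{} = 0
g(5) = mex{0} = 1
g(6) = mex{0} = 1
g(7) = mex{0} = 1
So g(7) = 1.
By the Sprague-Grundy theorem, the Grundy value of a sum of independent games is the XOR of the component values.
Combined value = 2 ⊕ 2 ⊕ 1 = 1.

1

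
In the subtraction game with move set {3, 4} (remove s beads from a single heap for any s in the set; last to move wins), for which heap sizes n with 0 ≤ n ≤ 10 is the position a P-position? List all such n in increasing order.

Compute g(0), g(1), … for moves {3, 4}:
k:     0  1  2  3  4  5  6  7  8  9 10
g(k):  0  0  0  1  1  1  2  0  0  0  1
The P-positions (g = 0) in 0..10 are 0, 1, 2, 7, 8, 9.

0, 1, 2, 7, 8, 9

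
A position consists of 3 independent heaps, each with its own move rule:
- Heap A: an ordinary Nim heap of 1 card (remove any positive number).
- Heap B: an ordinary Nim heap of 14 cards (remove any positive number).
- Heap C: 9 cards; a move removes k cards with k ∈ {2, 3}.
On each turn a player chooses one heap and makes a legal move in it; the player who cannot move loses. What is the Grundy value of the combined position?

13

Heap A is a plain Nim heap of size 1, so its Grundy value is 1.
Heap B is a plain Nim heap of size 14, so its Grundy value is 14.
For heap C, compute g(0), g(1), … with moves {2, 3}:
k:     0  1  2  3  4  5  6  7  8  9
g(k):  0  0  1  1  2  0  0  1  1  2
So g(9) = 2.
The value of a disjunctive sum is the nim-sum of the parts.
Combined value = 1 XOR 14 XOR 2 = 13.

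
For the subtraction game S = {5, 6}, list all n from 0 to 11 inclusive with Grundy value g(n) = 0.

0, 1, 2, 3, 4, 11

Grundy values for subtraction set {5, 6}:
k:     0  1  2  3  4  5  6  7  8  9 10 11
g(k):  0  0  0  0  0  1  1  1  1  1  2  0
The P-positions (g = 0) in 0..11 are 0, 1, 2, 3, 4, 11.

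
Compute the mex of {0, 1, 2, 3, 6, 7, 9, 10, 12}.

The values 0, 1, 2, 3 are all present; 4 is the first non-negative integer missing from the set.

4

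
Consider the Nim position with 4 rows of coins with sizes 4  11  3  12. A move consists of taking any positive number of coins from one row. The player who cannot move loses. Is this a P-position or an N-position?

P-position

Nim-sum: 4 ⊕ 11 ⊕ 3 ⊕ 12 = 0.
The nim-sum is 0, so this is a P-position: the player to move is in a losing position under optimal play.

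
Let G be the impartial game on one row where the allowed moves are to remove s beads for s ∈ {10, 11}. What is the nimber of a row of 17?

Build the Grundy sequence with g(k) = mex{g(k−s) : s ∈ {10, 11}, s ≤ k}:
k:     0  1  2  3  4  5  6  7  8  9 10 11 12 13 14 15 16 17
g(k):  0  0  0  0  0  0  0  0  0  0  1  1  1  1  1  1  1  1
So g(17) = 1.

1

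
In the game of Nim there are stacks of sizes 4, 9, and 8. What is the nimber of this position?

Compute the nim-sum pairwise:
4 ^ 9 = 13
13 ^ 8 = 5

5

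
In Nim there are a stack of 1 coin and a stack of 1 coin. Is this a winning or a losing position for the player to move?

Compute the nim-sum pairwise:
1 XOR 1 = 0
The nim-sum is 0, so this is a P-position: the player to move is in a losing position under optimal play.

Losing position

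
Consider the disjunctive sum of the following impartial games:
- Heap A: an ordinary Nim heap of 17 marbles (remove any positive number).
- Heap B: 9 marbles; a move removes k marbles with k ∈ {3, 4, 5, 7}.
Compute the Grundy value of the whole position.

Heap A is a plain Nim heap of size 17, so its Grundy value is 17.
Build the Grundy sequence for heap B with g(k) = mex{g(k−s) : s ∈ {3, 4, 5, 7}, s ≤ k}:
k:     0  1  2  3  4  5  6  7  8  9
g(k):  0  0  0  1  1  1  2  2  2  3
So g(9) = 3.
By the Sprague-Grundy theorem, the Grundy value of a sum of independent games is the XOR of the component values.
Combined value = 17 ⊕ 3 = 18.

18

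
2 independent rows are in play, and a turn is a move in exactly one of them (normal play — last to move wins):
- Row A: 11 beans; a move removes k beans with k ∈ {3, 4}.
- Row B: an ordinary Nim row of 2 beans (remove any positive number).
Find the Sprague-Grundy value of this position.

3

Grundy values for row A (subtraction set {3, 4}):
g(0) = mex{} = 0
g(1) = mex{} = 0
g(2) = mex{} = 0
g(3) = mex{0} = 1
g(4) = mex{0} = 1
g(5) = mex{0} = 1
g(6) = mex{0,1} = 2
g(7) = mex{1} = 0
g(8) = mex{1} = 0
g(9) = mex{1,2} = 0
g(10) = mex{0,2} = 1
g(11) = mex{0} = 1
So g(11) = 1.
Row B is a plain Nim row of size 2, so its Grundy value is 2.
The value of a disjunctive sum is the nim-sum of the parts.
Combined value = 1 ⊕ 2 = 3.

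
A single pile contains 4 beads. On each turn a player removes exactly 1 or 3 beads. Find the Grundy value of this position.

0

Build the Grundy sequence with g(k) = mex{g(k−s) : s ∈ {1, 3}, s ≤ k}:
g(0) = mex{} = 0
g(1) = mex{0} = 1
g(2) = mex{1} = 0
g(3) = mex{0} = 1
g(4) = mex{1} = 0
So g(4) = 0.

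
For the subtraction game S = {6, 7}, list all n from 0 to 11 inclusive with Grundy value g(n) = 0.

0, 1, 2, 3, 4, 5

Grundy values for subtraction set {6, 7}:
k:     0  1  2  3  4  5  6  7  8  9 10 11
g(k):  0  0  0  0  0  0  1  1  1  1  1  1
The P-positions (g = 0) in 0..11 are 0, 1, 2, 3, 4, 5.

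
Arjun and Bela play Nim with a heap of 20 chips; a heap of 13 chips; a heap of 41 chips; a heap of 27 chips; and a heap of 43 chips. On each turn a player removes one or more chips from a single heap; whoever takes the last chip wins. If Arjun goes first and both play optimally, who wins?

Bela wins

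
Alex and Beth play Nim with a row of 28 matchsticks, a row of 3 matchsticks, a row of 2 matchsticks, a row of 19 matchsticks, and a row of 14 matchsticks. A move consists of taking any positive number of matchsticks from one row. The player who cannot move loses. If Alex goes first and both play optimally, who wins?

Beth wins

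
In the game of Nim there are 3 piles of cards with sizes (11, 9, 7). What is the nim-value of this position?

Bitwise XOR of the heap sizes:
  1011  (11)
  1001  (9)
  0111  (7)
  ----
  0101  (5)

5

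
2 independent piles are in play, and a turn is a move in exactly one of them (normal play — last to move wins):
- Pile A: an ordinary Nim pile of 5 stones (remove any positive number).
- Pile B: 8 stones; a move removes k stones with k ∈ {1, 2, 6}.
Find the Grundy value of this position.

Pile A is a plain Nim pile of size 5, so its Grundy value is 5.
For pile B, compute g(0), g(1), … with moves {1, 2, 6}:
k:     0  1  2  3  4  5  6  7  8
g(k):  0  1  2  0  1  2  3  0  1
So g(8) = 1.
By the Sprague-Grundy theorem, the Grundy value of a sum of independent games is the XOR of the component values.
Combined value = 5 XOR 1 = 4.

4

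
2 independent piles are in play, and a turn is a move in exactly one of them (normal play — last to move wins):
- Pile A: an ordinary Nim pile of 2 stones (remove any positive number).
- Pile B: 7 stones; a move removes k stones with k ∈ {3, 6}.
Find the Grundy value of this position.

Pile A is a plain Nim pile of size 2, so its Grundy value is 2.
Grundy values for pile B (subtraction set {3, 6}):
k:     0  1  2  3  4  5  6  7
g(k):  0  0  0  1  1  1  2  2
So g(7) = 2.
By the Sprague-Grundy theorem, the Grundy value of a sum of independent games is the XOR of the component values.
Combined value = 2 ⊕ 2 = 0.

0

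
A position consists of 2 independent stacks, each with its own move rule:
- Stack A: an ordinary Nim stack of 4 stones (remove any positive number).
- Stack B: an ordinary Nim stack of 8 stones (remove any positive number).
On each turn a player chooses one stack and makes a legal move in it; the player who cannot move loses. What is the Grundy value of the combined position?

Stack A is a plain Nim stack of size 4, so its Grundy value is 4.
Stack B is a plain Nim stack of size 8, so its Grundy value is 8.
By the Sprague-Grundy theorem, the Grundy value of a sum of independent games is the XOR of the component values.
Combined value = 4 XOR 8 = 12.

12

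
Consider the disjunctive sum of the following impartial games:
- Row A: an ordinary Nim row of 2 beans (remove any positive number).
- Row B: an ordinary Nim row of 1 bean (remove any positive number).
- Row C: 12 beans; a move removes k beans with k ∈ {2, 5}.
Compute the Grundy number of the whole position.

Row A is a plain Nim row of size 2, so its Grundy value is 2.
Row B is a plain Nim row of size 1, so its Grundy value is 1.
For row C, compute g(0), g(1), … with moves {2, 5}:
k:     0  1  2  3  4  5  6  7  8  9 10 11 12
g(k):  0  0  1  1  0  2  1  0  0  1  1  0  2
So g(12) = 2.
By the Sprague-Grundy theorem, the Grundy value of a sum of independent games is the XOR of the component values.
Combined value = 2 XOR 1 XOR 2 = 1.

1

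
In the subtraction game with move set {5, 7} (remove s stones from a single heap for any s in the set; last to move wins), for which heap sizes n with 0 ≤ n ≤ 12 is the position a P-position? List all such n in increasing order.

0, 1, 2, 3, 4, 12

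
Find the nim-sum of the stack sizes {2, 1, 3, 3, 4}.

7

Compute the nim-sum pairwise:
2 ⊕ 1 = 3
3 ⊕ 3 = 0
0 ⊕ 3 = 3
3 ⊕ 4 = 7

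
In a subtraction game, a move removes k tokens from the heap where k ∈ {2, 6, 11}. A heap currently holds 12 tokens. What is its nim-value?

2

Build the Grundy sequence with g(k) = mex{g(k−s) : s ∈ {2, 6, 11}, s ≤ k}:
k:     0  1  2  3  4  5  6  7  8  9 10 11 12
g(k):  0  0  1  1  0  0  1  1  0  0  1  1  2
So g(12) = 2.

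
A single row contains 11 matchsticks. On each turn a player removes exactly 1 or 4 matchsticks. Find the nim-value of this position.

1

Grundy values for subtraction set {1, 4}:
k:     0  1  2  3  4  5  6  7  8  9 10 11
g(k):  0  1  0  1  2  0  1  0  1  2  0  1
So g(11) = 1.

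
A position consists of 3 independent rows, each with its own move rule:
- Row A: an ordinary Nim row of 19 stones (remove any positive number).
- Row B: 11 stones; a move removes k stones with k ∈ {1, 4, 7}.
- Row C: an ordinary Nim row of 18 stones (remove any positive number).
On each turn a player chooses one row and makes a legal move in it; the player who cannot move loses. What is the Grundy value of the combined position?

Row A is a plain Nim row of size 19, so its Grundy value is 19.
Build the Grundy sequence for row B with g(k) = mex{g(k−s) : s ∈ {1, 4, 7}, s ≤ k}:
g(0) = mex{} = 0
g(1) = mex{0} = 1
g(2) = mex{1} = 0
g(3) = mex{0} = 1
g(4) = mex{0,1} = 2
g(5) = mex{1,2} = 0
g(6) = mex{0} = 1
g(7) = mex{0,1} = 2
g(8) = mex{1,2} = 0
g(9) = mex{0} = 1
g(10) = mex{1} = 0
g(11) = mex{0,2} = 1
So g(11) = 1.
Row C is a plain Nim row of size 18, so its Grundy value is 18.
By the Sprague-Grundy theorem, the Grundy value of a sum of independent games is the XOR of the component values.
Combined value = 19 ⊕ 1 ⊕ 18 = 0.

0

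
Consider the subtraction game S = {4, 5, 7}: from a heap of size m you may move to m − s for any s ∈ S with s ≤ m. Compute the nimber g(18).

1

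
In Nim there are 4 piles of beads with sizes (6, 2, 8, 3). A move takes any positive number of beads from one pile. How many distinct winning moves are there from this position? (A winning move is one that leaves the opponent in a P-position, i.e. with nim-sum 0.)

1

Compute the nim-sum pairwise:
6 XOR 2 = 4
4 XOR 8 = 12
12 XOR 3 = 15
The overall nim-sum is X = 15. A pile of size p has a winning move iff p XOR X < p (reduce it to p XOR X).
  6: 6 XOR 15 = 9 ≥ 6 — no move.
  2: 2 XOR 15 = 13 ≥ 2 — no move.
  8: 8 XOR 15 = 7 < 8 — winning move (to 7).
  3: 3 XOR 15 = 12 ≥ 3 — no move.
That gives 1 winning move.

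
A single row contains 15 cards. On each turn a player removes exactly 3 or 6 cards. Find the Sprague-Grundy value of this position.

2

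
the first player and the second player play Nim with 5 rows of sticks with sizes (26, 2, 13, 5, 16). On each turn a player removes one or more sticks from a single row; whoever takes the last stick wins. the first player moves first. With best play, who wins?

the second player wins

Nim-sum: 26 XOR 2 XOR 13 XOR 5 XOR 16 = 0.
The nim-sum is 0, so this is a P-position: the player to move is in a losing position under optimal play; the first player is about to move from it and so loses — the second player wins.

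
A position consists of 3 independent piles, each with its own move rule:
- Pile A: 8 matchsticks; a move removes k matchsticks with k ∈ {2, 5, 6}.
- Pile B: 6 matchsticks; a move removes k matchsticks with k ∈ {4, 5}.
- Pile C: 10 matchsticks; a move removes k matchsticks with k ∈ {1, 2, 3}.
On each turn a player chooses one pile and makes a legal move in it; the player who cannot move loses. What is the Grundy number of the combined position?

For pile A, compute g(0), g(1), … with moves {2, 5, 6}:
g(0) = mex{} = 0
g(1) = mex{} = 0
g(2) = mex{0} = 1
g(3) = mex{0} = 1
g(4) = mex{1} = 0
g(5) = mex{0,1} = 2
g(6) = mex{0} = 1
g(7) = mex{0,1,2} = 3
g(8) = mex{1} = 0
So g(8) = 0.
Build the Grundy sequence for pile B with g(k) = mex{g(k−s) : s ∈ {4, 5}, s ≤ k}:
g(0) = mex{} = 0
g(1) = mex{} = 0
g(2) = mex{} = 0
g(3) = mex{} = 0
g(4) = mex{0} = 1
g(5) = mex{0} = 1
g(6) = mex{0} = 1
So g(6) = 1.
For pile C, compute g(0), g(1), … with moves {1, 2, 3}:
g(0) = mex{} = 0
g(1) = mex{0} = 1
g(2) = mex{0,1} = 2
g(3) = mex{0,1,2} = 3
g(4) = mex{1,2,3} = 0
g(5) = mex{0,2,3} = 1
g(6) = mex{0,1,3} = 2
g(7) = mex{0,1,2} = 3
g(8) = mex{1,2,3} = 0
g(9) = mex{0,2,3} = 1
g(10) = mex{0,1,3} = 2
So g(10) = 2.
By the Sprague-Grundy theorem, the Grundy value of a sum of independent games is the XOR of the component values.
Combined value = 0 ⊕ 1 ⊕ 2 = 3.

3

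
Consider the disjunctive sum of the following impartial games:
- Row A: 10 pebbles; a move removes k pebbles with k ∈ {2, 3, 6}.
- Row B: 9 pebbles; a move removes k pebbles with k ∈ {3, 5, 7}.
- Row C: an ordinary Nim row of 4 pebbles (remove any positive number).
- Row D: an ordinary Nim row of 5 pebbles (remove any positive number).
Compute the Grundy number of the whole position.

2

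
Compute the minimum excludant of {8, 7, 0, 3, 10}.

1

0 is in the set but 1 is not, so the mex is 1.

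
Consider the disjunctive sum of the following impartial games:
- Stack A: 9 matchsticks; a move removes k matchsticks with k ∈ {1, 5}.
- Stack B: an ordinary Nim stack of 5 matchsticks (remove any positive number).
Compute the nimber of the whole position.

4

Grundy values for stack A (subtraction set {1, 5}):
k:     0  1  2  3  4  5  6  7  8  9
g(k):  0  1  0  1  0  1  0  1  0  1
So g(9) = 1.
Stack B is a plain Nim stack of size 5, so its Grundy value is 5.
By the Sprague-Grundy theorem, the Grundy value of a sum of independent games is the XOR of the component values.
Combined value = 1 ⊕ 5 = 4.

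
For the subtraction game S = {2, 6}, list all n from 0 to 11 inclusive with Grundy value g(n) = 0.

0, 1, 4, 5, 8, 9

Grundy values for subtraction set {2, 6}:
k:     0  1  2  3  4  5  6  7  8  9 10 11
g(k):  0  0  1  1  0  0  1  1  0  0  1  1
The P-positions (g = 0) in 0..11 are 0, 1, 4, 5, 8, 9.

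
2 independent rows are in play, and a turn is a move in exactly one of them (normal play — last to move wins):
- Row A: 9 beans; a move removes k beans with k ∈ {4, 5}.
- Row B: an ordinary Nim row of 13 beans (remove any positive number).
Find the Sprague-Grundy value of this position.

Build the Grundy sequence for row A with g(k) = mex{g(k−s) : s ∈ {4, 5}, s ≤ k}:
g(0) = mex{} = 0
g(1) = mex{} = 0
g(2) = mex{} = 0
g(3) = mex{} = 0
g(4) = mex{0} = 1
g(5) = mex{0} = 1
g(6) = mex{0} = 1
g(7) = mex{0} = 1
g(8) = mex{0,1} = 2
g(9) = mex{1} = 0
So g(9) = 0.
Row B is a plain Nim row of size 13, so its Grundy value is 13.
By the Sprague-Grundy theorem, the Grundy value of a sum of independent games is the XOR of the component values.
Combined value = 0 ⊕ 13 = 13.

13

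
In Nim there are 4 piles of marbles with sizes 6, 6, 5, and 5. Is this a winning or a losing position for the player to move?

Write each in binary and XOR column by column:
  110  (6)
  110  (6)
  101  (5)
  101  (5)
  ---
  000  (0)
The nim-sum is 0, so this is a P-position: the player to move is in a losing position under optimal play.

Losing position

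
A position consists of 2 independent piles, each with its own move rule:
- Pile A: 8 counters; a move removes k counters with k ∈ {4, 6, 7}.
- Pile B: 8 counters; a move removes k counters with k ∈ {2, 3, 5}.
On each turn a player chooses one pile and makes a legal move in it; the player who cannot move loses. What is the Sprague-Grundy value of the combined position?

Build the Grundy sequence for pile A with g(k) = mex{g(k−s) : s ∈ {4, 6, 7}, s ≤ k}:
k:     0  1  2  3  4  5  6  7  8
g(k):  0  0  0  0  1  1  1  1  2
So g(8) = 2.
For pile B, compute g(0), g(1), … with moves {2, 3, 5}:
k:     0  1  2  3  4  5  6  7  8
g(k):  0  0  1  1  2  2  3  0  0
So g(8) = 0.
The value of a disjunctive sum is the nim-sum of the parts.
Combined value = 2 ⊕ 0 = 2.

2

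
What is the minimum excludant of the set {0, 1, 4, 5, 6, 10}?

The values 0, 1 are all present; 2 is the first non-negative integer missing from the set.

2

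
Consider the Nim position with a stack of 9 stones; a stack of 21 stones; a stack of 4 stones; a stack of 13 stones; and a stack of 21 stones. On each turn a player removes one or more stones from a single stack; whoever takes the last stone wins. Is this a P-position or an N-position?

In binary:
  01001  (9)
  10101  (21)
  00100  (4)
  01101  (13)
  10101  (21)
  -----
  00000  (0)
The nim-sum is 0, so this is a P-position: the player to move is in a losing position under optimal play.

P-position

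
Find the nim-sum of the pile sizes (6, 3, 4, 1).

0

Compute the nim-sum pairwise:
6 XOR 3 = 5
5 XOR 4 = 1
1 XOR 1 = 0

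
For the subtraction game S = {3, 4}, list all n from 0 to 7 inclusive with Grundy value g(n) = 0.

Build the Grundy sequence with g(k) = mex{g(k−s) : s ∈ {3, 4}, s ≤ k}:
g(0) = mex{} = 0
g(1) = mex{} = 0
g(2) = mex{} = 0
g(3) = mex{0} = 1
g(4) = mex{0} = 1
g(5) = mex{0} = 1
g(6) = mex{0,1} = 2
g(7) = mex{1} = 0
The P-positions (g = 0) in 0..7 are 0, 1, 2, 7.

0, 1, 2, 7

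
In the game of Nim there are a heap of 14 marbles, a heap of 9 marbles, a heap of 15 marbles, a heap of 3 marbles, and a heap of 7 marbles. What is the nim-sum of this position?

12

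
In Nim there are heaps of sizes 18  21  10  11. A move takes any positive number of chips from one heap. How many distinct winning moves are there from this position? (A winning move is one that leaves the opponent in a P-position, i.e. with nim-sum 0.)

1

Nim-sum: 18 ⊕ 21 ⊕ 10 ⊕ 11 = 6.
The overall nim-sum is X = 6. A heap of size p has a winning move iff p XOR X < p (reduce it to p XOR X).
  18: 18 XOR 6 = 20 ≥ 18 — no move.
  21: 21 XOR 6 = 19 < 21 — winning move (to 19).
  10: 10 XOR 6 = 12 ≥ 10 — no move.
  11: 11 XOR 6 = 13 ≥ 11 — no move.
That gives 1 winning move.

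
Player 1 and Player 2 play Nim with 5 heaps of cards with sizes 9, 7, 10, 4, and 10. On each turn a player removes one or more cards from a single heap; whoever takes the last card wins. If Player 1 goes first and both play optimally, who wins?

Nim-sum: 9 ⊕ 7 ⊕ 10 ⊕ 4 ⊕ 10 = 10.
The nim-sum is 10 ≠ 0, so this is an N-position: the player to move can win; Player 1 has a winning move.

Player 1 wins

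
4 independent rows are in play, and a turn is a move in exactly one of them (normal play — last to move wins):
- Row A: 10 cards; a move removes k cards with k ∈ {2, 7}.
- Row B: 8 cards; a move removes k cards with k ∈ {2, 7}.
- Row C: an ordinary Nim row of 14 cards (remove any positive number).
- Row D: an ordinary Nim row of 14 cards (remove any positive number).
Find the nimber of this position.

For row A, compute g(0), g(1), … with moves {2, 7}:
k:     0  1  2  3  4  5  6  7  8  9 10
g(k):  0  0  1  1  0  0  1  1  2  0  0
So g(10) = 0.
Grundy values for row B (subtraction set {2, 7}):
g(0) = mex{} = 0
g(1) = mex{} = 0
g(2) = mex{0} = 1
g(3) = mex{0} = 1
g(4) = mex{1} = 0
g(5) = mex{1} = 0
g(6) = mex{0} = 1
g(7) = mex{0} = 1
g(8) = mex{0,1} = 2
So g(8) = 2.
Row C is a plain Nim row of size 14, so its Grundy value is 14.
Row D is a plain Nim row of size 14, so its Grundy value is 14.
The value of a disjunctive sum is the nim-sum of the parts.
Combined value = 0 ⊕ 2 ⊕ 14 ⊕ 14 = 2.

2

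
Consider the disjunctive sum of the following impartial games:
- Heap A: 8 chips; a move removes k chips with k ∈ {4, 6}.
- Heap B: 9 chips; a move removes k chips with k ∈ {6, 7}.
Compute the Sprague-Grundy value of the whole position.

3

Build the Grundy sequence for heap A with g(k) = mex{g(k−s) : s ∈ {4, 6}, s ≤ k}:
k:     0  1  2  3  4  5  6  7  8
g(k):  0  0  0  0  1  1  1  1  2
So g(8) = 2.
Build the Grundy sequence for heap B with g(k) = mex{g(k−s) : s ∈ {6, 7}, s ≤ k}:
k:     0  1  2  3  4  5  6  7  8  9
g(k):  0  0  0  0  0  0  1  1  1  1
So g(9) = 1.
The value of a disjunctive sum is the nim-sum of the parts.
Combined value = 2 XOR 1 = 3.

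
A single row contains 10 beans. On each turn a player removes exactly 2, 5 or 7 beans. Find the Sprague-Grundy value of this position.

0

Build the Grundy sequence with g(k) = mex{g(k−s) : s ∈ {2, 5, 7}, s ≤ k}:
g(0) = mex{} = 0
g(1) = mex{} = 0
g(2) = mex{0} = 1
g(3) = mex{0} = 1
g(4) = mex{1} = 0
g(5) = mex{0,1} = 2
g(6) = mex{0} = 1
g(7) = mex{0,1,2} = 3
g(8) = mex{0,1} = 2
g(9) = mex{0,1,3} = 2
g(10) = mex{1,2} = 0
So g(10) = 0.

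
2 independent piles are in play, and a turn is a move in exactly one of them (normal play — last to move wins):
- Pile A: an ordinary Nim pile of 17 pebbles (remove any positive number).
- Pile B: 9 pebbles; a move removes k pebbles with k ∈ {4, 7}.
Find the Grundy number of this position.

19

Pile A is a plain Nim pile of size 17, so its Grundy value is 17.
For pile B, compute g(0), g(1), … with moves {4, 7}:
g(0) = mex{} = 0
g(1) = mex{} = 0
g(2) = mex{} = 0
g(3) = mex{} = 0
g(4) = mex{0} = 1
g(5) = mex{0} = 1
g(6) = mex{0} = 1
g(7) = mex{0} = 1
g(8) = mex{0,1} = 2
g(9) = mex{0,1} = 2
So g(9) = 2.
The value of a disjunctive sum is the nim-sum of the parts.
Combined value = 17 ⊕ 2 = 19.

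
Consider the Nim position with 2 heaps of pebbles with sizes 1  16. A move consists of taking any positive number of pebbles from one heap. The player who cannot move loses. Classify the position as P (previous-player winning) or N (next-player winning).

Compute the nim-sum pairwise:
1 ^ 16 = 17
The nim-sum is 17 ≠ 0, so this is an N-position: the player to move can win.

N-position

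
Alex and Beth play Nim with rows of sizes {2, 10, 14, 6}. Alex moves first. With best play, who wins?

Compute the nim-sum pairwise:
2 ^ 10 = 8
8 ^ 14 = 6
6 ^ 6 = 0
The nim-sum is 0, so this is a P-position: the player to move is in a losing position under optimal play; Alex is about to move from it and so loses — Beth wins.

Beth wins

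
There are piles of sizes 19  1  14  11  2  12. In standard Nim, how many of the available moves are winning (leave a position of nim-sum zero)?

1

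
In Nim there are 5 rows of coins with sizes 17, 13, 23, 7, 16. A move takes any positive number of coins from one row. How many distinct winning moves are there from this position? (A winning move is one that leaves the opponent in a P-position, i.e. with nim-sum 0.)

Write each in binary and XOR column by column:
  10001  (17)
  01101  (13)
  10111  (23)
  00111  (7)
  10000  (16)
  -----
  11100  (28)
The overall nim-sum is X = 28. A row of size p has a winning move iff p XOR X < p (reduce it to p XOR X).
  17: 17 XOR 28 = 13 < 17 — winning move (to 13).
  13: 13 XOR 28 = 17 ≥ 13 — no move.
  23: 23 XOR 28 = 11 < 23 — winning move (to 11).
  7: 7 XOR 28 = 27 ≥ 7 — no move.
  16: 16 XOR 28 = 12 < 16 — winning move (to 12).
That gives 3 winning moves.

3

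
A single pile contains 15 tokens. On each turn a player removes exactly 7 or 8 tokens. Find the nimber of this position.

0

Grundy values for subtraction set {7, 8}:
k:     0  1  2  3  4  5  6  7  8  9 10 11 12 13 14 15
g(k):  0  0  0  0  0  0  0  1  1  1  1  1  1  1  2  0
So g(15) = 0.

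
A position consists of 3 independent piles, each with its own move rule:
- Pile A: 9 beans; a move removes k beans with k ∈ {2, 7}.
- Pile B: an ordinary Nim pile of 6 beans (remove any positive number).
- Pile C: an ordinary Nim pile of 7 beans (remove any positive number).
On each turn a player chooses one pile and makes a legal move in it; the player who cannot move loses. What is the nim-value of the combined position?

Build the Grundy sequence for pile A with g(k) = mex{g(k−s) : s ∈ {2, 7}, s ≤ k}:
g(0) = mex{} = 0
g(1) = mex{} = 0
g(2) = mex{0} = 1
g(3) = mex{0} = 1
g(4) = mex{1} = 0
g(5) = mex{1} = 0
g(6) = mex{0} = 1
g(7) = mex{0} = 1
g(8) = mex{0,1} = 2
g(9) = mex{1} = 0
So g(9) = 0.
Pile B is a plain Nim pile of size 6, so its Grundy value is 6.
Pile C is a plain Nim pile of size 7, so its Grundy value is 7.
The value of a disjunctive sum is the nim-sum of the parts.
Combined value = 0 ⊕ 6 ⊕ 7 = 1.

1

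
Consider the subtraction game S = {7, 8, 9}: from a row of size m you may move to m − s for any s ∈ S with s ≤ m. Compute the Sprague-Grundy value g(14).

Compute g(0), g(1), … for moves {7, 8, 9}:
k:     0  1  2  3  4  5  6  7  8  9 10 11 12 13 14
g(k):  0  0  0  0  0  0  0  1  1  1  1  1  1  1  2
So g(14) = 2.

2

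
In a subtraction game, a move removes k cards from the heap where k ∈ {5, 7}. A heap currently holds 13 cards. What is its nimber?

Grundy values for subtraction set {5, 7}:
g(0) = mex{} = 0
g(1) = mex{} = 0
g(2) = mex{} = 0
g(3) = mex{} = 0
g(4) = mex{} = 0
g(5) = mex{0} = 1
g(6) = mex{0} = 1
g(7) = mex{0} = 1
g(8) = mex{0} = 1
g(9) = mex{0} = 1
g(10) = mex{0,1} = 2
g(11) = mex{0,1} = 2
g(12) = mex{1} = 0
g(13) = mex{1} = 0
So g(13) = 0.

0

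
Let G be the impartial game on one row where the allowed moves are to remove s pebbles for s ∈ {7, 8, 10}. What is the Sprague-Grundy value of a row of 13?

1

Compute g(0), g(1), … for moves {7, 8, 10}:
k:     0  1  2  3  4  5  6  7  8  9 10 11 12 13
g(k):  0  0  0  0  0  0  0  1  1  1  1  1  1  1
So g(13) = 1.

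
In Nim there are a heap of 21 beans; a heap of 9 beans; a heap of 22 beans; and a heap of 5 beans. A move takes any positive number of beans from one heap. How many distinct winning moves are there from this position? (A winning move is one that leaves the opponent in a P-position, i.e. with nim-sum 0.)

1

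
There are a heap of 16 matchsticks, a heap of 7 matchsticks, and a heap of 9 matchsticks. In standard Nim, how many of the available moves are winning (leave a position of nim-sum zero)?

Compute the nim-sum pairwise:
16 ⊕ 7 = 23
23 ⊕ 9 = 30
The overall nim-sum is X = 30. A heap of size p has a winning move iff p XOR X < p (reduce it to p XOR X).
  16: 16 XOR 30 = 14 < 16 — winning move (to 14).
  7: 7 XOR 30 = 25 ≥ 7 — no move.
  9: 9 XOR 30 = 23 ≥ 9 — no move.
That gives 1 winning move.

1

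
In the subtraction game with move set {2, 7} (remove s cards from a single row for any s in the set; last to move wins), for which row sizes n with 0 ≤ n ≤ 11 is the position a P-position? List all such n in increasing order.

0, 1, 4, 5, 9, 10

Compute g(0), g(1), … for moves {2, 7}:
k:     0  1  2  3  4  5  6  7  8  9 10 11
g(k):  0  0  1  1  0  0  1  1  2  0  0  1
The P-positions (g = 0) in 0..11 are 0, 1, 4, 5, 9, 10.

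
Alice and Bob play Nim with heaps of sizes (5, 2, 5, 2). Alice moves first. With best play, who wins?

Bob wins

Bitwise XOR of the heap sizes:
  101  (5)
  010  (2)
  101  (5)
  010  (2)
  ---
  000  (0)
The nim-sum is 0, so this is a P-position: the player to move is in a losing position under optimal play; Alice is about to move from it and so loses — Bob wins.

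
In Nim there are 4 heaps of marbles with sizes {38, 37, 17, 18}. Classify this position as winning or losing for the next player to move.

Bitwise XOR of the heap sizes:
  100110  (38)
  100101  (37)
  010001  (17)
  010010  (18)
  ------
  000000  (0)
The nim-sum is 0, so this is a P-position: the player to move is in a losing position under optimal play.

Losing position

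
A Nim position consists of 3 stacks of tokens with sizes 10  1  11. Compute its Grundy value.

0

Compute the nim-sum pairwise:
10 ⊕ 1 = 11
11 ⊕ 11 = 0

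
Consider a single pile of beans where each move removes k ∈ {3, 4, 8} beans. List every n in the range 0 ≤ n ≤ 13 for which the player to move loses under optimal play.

0, 1, 2, 7, 12, 13

Grundy values for subtraction set {3, 4, 8}:
k:     0  1  2  3  4  5  6  7  8  9 10 11 12 13
g(k):  0  0  0  1  1  1  2  0  2  3  1  3  0  0
The P-positions (g = 0) in 0..13 are 0, 1, 2, 7, 12, 13.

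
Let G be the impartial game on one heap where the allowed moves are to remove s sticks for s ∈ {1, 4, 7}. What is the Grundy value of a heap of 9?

1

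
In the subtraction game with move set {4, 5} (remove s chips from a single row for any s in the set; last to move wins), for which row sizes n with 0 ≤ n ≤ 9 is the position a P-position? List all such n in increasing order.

0, 1, 2, 3, 9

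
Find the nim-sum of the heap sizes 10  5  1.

14

Compute the nim-sum pairwise:
10 XOR 5 = 15
15 XOR 1 = 14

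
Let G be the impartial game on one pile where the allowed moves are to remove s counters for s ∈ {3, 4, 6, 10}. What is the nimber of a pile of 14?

Compute g(0), g(1), … for moves {3, 4, 6, 10}:
k:     0  1  2  3  4  5  6  7  8  9 10 11 12 13 14
g(k):  0  0  0  1  1  1  2  2  2  0  3  3  1  4  0
So g(14) = 0.

0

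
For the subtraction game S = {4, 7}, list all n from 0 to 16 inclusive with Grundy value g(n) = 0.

0, 1, 2, 3, 11, 12, 13, 14

Build the Grundy sequence with g(k) = mex{g(k−s) : s ∈ {4, 7}, s ≤ k}:
k:     0  1  2  3  4  5  6  7  8  9 10 11 12 13 14 15 16
g(k):  0  0  0  0  1  1  1  1  2  2  2  0  0  0  0  1  1
The P-positions (g = 0) in 0..16 are 0, 1, 2, 3, 11, 12, 13, 14.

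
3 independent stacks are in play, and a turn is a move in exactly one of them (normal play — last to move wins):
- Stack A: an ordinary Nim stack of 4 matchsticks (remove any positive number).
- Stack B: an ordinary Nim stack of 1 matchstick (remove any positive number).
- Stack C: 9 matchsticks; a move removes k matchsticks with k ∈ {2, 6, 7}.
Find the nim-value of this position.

5

Stack A is a plain Nim stack of size 4, so its Grundy value is 4.
Stack B is a plain Nim stack of size 1, so its Grundy value is 1.
For stack C, compute g(0), g(1), … with moves {2, 6, 7}:
g(0) = mex{} = 0
g(1) = mex{} = 0
g(2) = mex{0} = 1
g(3) = mex{0} = 1
g(4) = mex{1} = 0
g(5) = mex{1} = 0
g(6) = mex{0} = 1
g(7) = mex{0} = 1
g(8) = mex{0,1} = 2
g(9) = mex{1} = 0
So g(9) = 0.
By the Sprague-Grundy theorem, the Grundy value of a sum of independent games is the XOR of the component values.
Combined value = 4 ⊕ 1 ⊕ 0 = 5.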